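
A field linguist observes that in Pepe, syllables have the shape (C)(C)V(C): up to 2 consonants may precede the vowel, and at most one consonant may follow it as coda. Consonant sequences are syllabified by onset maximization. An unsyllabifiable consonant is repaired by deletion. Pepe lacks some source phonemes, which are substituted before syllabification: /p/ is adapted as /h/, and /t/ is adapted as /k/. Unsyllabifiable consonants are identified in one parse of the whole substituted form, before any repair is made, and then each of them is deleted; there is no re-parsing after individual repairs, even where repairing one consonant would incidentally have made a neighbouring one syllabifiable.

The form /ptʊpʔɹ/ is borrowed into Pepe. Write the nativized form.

hkʊh

Substitution: /p/ → /h/, /t/ → /k/, giving /hkʊhʔɹ/.
Syllabifying with onset maximization leaves /ʔ/, /ɹ/ stranded (at most one coda consonant is licensed; onsets may contain at most 2 consonants).
Deleting the stranded consonants removes /ʔ/, /ɹ/.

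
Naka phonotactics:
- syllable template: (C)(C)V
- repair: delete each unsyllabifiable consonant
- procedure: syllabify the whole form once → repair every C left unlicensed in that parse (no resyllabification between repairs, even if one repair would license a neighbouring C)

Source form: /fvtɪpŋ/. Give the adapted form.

vtɪ

Syllabifying with onset maximization leaves /f/, /p/, /ŋ/ stranded (no codas are permitted; onsets may contain at most 2 consonants).
Each unlicensed consonant is deleted: /f/, /p/, /ŋ/.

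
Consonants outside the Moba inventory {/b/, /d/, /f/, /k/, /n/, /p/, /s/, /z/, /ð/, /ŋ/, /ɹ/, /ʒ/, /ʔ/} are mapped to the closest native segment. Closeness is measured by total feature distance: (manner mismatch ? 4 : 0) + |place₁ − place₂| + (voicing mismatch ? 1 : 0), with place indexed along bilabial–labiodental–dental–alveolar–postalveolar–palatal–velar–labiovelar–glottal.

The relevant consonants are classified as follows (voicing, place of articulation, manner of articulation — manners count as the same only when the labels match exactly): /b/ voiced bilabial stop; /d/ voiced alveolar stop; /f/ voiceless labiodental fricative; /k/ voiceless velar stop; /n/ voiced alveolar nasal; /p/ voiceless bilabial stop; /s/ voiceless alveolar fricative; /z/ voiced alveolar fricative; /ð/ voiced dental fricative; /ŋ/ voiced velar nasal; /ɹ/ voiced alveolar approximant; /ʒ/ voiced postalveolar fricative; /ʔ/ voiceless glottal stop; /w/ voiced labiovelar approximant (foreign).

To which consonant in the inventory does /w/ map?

ɹ

/ɹ/ is closest: same manner (approximant), place distance 4 (labiovelar→alveolar), same voicing; total 4. Next closest is /ŋ/ at distance 5.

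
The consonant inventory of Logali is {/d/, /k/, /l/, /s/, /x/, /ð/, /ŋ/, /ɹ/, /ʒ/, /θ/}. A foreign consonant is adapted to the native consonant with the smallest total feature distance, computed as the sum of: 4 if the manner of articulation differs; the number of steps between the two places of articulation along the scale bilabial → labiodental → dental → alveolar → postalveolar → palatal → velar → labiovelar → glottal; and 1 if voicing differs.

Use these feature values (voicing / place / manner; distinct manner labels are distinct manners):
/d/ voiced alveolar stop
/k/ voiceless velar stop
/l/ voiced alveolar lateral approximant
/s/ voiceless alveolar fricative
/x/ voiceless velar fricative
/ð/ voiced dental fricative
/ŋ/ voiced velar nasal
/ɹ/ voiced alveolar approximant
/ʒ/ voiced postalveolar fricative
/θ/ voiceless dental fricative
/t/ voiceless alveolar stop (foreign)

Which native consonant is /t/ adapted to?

d

/d/ is closest: same manner (stop), place distance 0 (alveolar→alveolar), voicing differs (+1); total 1. Next closest is /k/ at distance 3.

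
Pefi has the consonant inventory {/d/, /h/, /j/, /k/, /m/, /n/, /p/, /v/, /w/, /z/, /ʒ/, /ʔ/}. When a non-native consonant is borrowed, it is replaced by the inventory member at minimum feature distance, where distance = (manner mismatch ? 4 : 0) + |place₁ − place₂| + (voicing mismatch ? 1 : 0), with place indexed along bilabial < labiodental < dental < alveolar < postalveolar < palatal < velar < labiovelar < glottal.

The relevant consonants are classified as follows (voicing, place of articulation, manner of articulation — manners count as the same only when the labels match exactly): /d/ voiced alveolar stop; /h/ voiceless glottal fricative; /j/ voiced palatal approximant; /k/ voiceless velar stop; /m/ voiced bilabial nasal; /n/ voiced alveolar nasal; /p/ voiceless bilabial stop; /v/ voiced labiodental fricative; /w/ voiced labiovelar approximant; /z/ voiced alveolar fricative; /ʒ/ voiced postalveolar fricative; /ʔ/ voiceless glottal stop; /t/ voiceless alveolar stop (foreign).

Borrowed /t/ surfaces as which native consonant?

/d/ is closest: same manner (stop), place distance 0 (alveolar→alveolar), voicing differs (+1); total 1. Next closest is /k/ at distance 3.

d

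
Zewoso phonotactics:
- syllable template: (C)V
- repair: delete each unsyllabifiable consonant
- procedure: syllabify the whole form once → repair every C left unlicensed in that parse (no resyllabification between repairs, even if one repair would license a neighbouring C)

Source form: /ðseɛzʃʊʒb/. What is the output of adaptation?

seɛʃʊ

The consonants /ð/, /z/, /ʒ/, /b/ cannot be parsed into a legal (C)V syllable (no codas are permitted; onsets are limited to one consonant).
Each unlicensed consonant is deleted: /ð/, /z/, /ʒ/, /b/.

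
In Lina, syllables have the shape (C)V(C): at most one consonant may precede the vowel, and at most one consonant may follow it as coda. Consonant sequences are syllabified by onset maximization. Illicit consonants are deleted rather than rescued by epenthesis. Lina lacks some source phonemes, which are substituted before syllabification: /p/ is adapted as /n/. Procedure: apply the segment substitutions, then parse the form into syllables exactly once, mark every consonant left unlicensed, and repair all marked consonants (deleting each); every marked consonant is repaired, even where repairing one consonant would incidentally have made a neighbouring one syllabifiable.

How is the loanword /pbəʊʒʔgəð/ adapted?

bəʊʒgəð

Substitution: /p/ → /n/, giving /nbəʊʒʔgəð/.
Syllabifying with onset maximization leaves /n/, /ʔ/ stranded (at most one coda consonant is licensed; onsets are limited to one consonant).
Deleting the stranded consonants removes /n/, /ʔ/.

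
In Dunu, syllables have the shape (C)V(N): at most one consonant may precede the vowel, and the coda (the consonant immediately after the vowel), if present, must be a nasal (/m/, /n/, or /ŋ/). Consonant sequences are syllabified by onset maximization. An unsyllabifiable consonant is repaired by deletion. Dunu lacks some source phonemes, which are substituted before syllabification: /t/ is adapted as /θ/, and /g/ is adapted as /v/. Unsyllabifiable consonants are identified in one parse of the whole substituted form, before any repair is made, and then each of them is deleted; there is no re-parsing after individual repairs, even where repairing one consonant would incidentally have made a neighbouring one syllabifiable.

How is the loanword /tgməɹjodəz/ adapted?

Substitution: /t/ → /θ/, /g/ → /v/, giving /θvməɹjodəz/.
Under (C)V(N), the unsyllabifiable consonants are /θ/, /v/, /ɹ/, /z/ (only a nasal (/m/, /n/, or /ŋ/) is licensed in coda position; onsets are limited to one consonant).
Deleting the stranded consonants removes /θ/, /v/, /ɹ/, /z/.

məjodə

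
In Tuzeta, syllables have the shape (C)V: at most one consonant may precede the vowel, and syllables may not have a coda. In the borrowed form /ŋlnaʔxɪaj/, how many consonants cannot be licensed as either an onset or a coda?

4

The consonants /ŋ/, /l/, /ʔ/, /j/ cannot be parsed into a legal (C)V syllable (no codas are permitted; onsets are limited to one consonant).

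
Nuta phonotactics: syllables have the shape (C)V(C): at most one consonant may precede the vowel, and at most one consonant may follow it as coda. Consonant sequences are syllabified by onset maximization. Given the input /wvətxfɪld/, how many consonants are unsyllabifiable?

3

The consonants /w/, /x/, /d/ cannot be parsed into a legal (C)V(C) syllable (at most one coda consonant is licensed; onsets are limited to one consonant).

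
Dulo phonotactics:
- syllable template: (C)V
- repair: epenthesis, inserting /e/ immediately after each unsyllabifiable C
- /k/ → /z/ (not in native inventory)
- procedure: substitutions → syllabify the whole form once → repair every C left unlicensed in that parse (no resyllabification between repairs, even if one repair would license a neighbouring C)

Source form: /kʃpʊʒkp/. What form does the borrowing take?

Substitution: /k/ → /z/, giving /zʃpʊʒzp/.
Under (C)V, the unsyllabifiable consonants are /z/, /ʃ/, /ʒ/, /z/, /p/ (no codas are permitted; onsets are limited to one consonant).
Epenthesis after each stranded consonant: /z/ → /ze/, /ʃ/ → /ʃe/, /ʒ/ → /ʒe/, /z/ → /ze/, /p/ → /pe/.

zeʃepʊʒezepe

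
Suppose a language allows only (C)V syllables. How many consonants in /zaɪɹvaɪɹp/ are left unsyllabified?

3

Under (C)V, the unsyllabifiable consonants are /ɹ/, /ɹ/, /p/ (no codas are permitted; onsets are limited to one consonant).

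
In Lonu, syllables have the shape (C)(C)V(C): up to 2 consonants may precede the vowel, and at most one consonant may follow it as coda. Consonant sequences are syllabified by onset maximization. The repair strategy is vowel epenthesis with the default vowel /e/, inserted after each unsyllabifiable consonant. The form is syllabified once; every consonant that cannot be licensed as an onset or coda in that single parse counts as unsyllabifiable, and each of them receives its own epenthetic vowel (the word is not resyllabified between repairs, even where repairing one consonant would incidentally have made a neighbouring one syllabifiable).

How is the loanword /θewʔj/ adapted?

The consonants /ʔ/, /j/ cannot be parsed into a legal (C)(C)V(C) syllable (at most one coda consonant is licensed; onsets may contain at most 2 consonants).
Epenthesis after each stranded consonant: /ʔ/ → /ʔe/, /j/ → /je/.

θewʔeje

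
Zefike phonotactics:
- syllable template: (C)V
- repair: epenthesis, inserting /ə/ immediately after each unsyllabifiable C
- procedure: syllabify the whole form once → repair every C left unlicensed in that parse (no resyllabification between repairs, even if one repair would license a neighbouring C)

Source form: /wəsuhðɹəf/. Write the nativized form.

Syllabifying with onset maximization leaves /h/, /ð/, /f/ stranded (no codas are permitted; onsets are limited to one consonant).
Epenthesis after each stranded consonant: /h/ → /hə/, /ð/ → /ðə/, /f/ → /fə/.

wəsuhəðəɹəfə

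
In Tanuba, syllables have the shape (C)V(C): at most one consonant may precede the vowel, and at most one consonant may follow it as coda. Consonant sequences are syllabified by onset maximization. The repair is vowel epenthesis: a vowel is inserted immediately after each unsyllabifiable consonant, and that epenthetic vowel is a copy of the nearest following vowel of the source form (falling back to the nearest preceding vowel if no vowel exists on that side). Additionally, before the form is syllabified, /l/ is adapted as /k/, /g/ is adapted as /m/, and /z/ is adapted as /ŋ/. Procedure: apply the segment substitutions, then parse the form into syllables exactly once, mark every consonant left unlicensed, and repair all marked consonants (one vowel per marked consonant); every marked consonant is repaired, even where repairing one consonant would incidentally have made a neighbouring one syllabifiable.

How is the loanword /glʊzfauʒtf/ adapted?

mʊkʊŋfauʒtufu

Substitution: /g/ → /m/, /l/ → /k/, /z/ → /ŋ/, giving /mkʊŋfauʒtf/.
Syllabifying with onset maximization leaves /m/, /t/, /f/ stranded (at most one coda consonant is licensed; onsets are limited to one consonant).
Inserting the epenthetic vowel yields /m/ → /mʊ/, /t/ → /tu/, /f/ → /fu/.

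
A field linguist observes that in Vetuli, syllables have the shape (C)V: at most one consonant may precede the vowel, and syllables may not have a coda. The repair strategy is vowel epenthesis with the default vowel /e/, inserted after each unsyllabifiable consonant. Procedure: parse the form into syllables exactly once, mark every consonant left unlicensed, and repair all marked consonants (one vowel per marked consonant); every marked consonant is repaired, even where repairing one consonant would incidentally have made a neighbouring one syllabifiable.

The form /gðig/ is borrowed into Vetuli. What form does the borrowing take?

The consonants /g/, /g/ cannot be parsed into a legal (C)V syllable (no codas are permitted; onsets are limited to one consonant).
Each unlicensed consonant becomes the onset of a new syllable: /g/ → /ge/, /g/ → /ge/.

geðige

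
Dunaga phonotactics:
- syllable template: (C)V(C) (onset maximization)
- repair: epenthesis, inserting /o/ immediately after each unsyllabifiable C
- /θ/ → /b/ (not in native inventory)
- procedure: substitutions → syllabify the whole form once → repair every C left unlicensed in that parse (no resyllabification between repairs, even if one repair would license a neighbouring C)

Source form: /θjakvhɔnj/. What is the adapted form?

bojakvohɔnjo

Substitution: /θ/ → /b/, giving /bjakvhɔnj/.
Syllabifying with onset maximization leaves /b/, /v/, /j/ stranded (at most one coda consonant is licensed; onsets are limited to one consonant).
Each unlicensed consonant becomes the onset of a new syllable: /b/ → /bo/, /v/ → /vo/, /j/ → /jo/.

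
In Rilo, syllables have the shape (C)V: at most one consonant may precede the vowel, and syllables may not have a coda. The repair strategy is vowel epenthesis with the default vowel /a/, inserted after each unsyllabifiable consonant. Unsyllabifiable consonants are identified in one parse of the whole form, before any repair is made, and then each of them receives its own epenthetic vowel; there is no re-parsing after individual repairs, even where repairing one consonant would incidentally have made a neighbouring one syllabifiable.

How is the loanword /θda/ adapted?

θada

The consonants /θ/ cannot be parsed into a legal (C)V syllable (no codas are permitted; onsets are limited to one consonant).
Each unlicensed consonant becomes the onset of a new syllable: /θ/ → /θa/.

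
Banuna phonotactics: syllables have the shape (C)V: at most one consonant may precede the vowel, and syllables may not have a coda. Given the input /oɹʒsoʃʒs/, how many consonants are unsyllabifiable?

5

The consonants /ɹ/, /ʒ/, /ʃ/, /ʒ/, /s/ cannot be parsed into a legal (C)V syllable (no codas are permitted; onsets are limited to one consonant).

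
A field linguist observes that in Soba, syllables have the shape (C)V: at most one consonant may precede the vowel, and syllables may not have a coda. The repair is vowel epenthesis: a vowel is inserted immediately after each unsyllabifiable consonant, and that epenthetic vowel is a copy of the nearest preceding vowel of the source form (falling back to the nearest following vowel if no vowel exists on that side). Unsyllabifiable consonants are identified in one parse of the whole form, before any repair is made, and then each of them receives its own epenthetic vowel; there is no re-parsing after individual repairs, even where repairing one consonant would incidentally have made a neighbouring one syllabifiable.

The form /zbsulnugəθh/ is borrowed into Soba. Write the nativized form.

zubusulunugəθəhə

Under (C)V, the unsyllabifiable consonants are /z/, /b/, /l/, /θ/, /h/ (no codas are permitted; onsets are limited to one consonant).
Epenthesis after each stranded consonant: /z/ → /zu/, /b/ → /bu/, /l/ → /lu/, /θ/ → /θə/, /h/ → /hə/.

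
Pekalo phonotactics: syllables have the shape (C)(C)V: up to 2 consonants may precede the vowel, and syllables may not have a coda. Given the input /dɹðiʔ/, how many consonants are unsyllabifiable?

2

Under (C)(C)V, the unsyllabifiable consonants are /d/, /ʔ/ (no codas are permitted; onsets may contain at most 2 consonants).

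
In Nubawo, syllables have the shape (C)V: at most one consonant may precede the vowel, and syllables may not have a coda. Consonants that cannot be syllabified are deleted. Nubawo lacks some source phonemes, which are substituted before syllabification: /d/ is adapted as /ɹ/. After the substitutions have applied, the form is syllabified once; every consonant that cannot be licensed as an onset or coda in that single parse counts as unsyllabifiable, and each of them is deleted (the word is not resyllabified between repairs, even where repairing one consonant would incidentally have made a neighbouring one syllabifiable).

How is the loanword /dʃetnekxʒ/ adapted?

Substitution: /d/ → /ɹ/, giving /ɹʃetnekxʒ/.
Under (C)V, the unsyllabifiable consonants are /ɹ/, /t/, /k/, /x/, /ʒ/ (no codas are permitted; onsets are limited to one consonant).
Each unlicensed consonant is deleted: /ɹ/, /t/, /k/, /x/, /ʒ/.

ʃene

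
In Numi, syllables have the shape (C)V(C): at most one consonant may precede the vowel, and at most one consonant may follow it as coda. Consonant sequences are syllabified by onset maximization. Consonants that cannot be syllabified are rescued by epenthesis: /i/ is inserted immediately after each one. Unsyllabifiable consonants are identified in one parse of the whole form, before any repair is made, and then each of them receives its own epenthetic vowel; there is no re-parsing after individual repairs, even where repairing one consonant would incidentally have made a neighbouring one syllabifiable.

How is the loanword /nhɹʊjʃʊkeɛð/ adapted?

The consonants /n/, /h/ cannot be parsed into a legal (C)V(C) syllable (at most one coda consonant is licensed; onsets are limited to one consonant).
Each unlicensed consonant becomes the onset of a new syllable: /n/ → /ni/, /h/ → /hi/.

nihiɹʊjʃʊkeɛð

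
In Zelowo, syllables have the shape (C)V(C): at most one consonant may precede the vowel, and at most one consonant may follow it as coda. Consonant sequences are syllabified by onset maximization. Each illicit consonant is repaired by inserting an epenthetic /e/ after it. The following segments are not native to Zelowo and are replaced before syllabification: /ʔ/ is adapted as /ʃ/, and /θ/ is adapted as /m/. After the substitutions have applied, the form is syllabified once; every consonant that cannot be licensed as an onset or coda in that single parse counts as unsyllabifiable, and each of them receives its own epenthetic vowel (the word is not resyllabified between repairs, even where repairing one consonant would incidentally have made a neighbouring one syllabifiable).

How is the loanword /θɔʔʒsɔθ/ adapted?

mɔʃʒesɔm

Substitution: /θ/ → /m/, /ʔ/ → /ʃ/, giving /mɔʃʒsɔm/.
Under (C)V(C), the unsyllabifiable consonants are /ʒ/ (at most one coda consonant is licensed; onsets are limited to one consonant).
Each unlicensed consonant becomes the onset of a new syllable: /ʒ/ → /ʒe/.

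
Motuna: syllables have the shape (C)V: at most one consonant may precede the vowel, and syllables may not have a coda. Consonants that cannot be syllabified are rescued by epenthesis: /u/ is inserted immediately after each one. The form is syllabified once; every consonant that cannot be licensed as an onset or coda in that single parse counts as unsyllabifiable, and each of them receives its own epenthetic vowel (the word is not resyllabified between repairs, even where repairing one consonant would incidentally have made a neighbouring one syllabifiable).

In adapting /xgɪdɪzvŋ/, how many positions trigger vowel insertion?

The unsyllabifiable consonants are /x/, /z/, /v/, /ŋ/; each receives one epenthetic vowel.

4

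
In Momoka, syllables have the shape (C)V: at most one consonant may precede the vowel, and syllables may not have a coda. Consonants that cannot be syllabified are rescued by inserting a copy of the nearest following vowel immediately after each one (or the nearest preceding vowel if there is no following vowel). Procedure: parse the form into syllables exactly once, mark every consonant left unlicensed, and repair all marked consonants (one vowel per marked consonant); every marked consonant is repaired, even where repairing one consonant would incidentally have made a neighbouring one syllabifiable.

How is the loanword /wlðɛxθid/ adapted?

Syllabifying with onset maximization leaves /w/, /l/, /x/, /d/ stranded (no codas are permitted; onsets are limited to one consonant).
Each unlicensed consonant becomes the onset of a new syllable: /w/ → /wɛ/, /l/ → /lɛ/, /x/ → /xi/, /d/ → /di/.

wɛlɛðɛxiθidi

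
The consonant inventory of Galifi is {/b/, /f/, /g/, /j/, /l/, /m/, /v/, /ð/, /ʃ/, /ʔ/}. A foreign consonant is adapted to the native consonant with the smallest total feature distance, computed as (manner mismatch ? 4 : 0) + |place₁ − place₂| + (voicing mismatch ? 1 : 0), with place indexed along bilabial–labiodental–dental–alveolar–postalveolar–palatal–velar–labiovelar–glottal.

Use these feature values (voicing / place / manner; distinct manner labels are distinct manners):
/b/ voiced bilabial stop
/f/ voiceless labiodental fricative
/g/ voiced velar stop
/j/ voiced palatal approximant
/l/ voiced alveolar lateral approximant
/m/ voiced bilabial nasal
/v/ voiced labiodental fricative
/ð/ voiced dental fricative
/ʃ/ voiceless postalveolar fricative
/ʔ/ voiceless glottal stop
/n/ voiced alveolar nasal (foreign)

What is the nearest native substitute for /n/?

m

/m/ is closest: same manner (nasal), place distance 3 (alveolar→bilabial), same voicing; total 3. Next closest is /l/ at distance 4.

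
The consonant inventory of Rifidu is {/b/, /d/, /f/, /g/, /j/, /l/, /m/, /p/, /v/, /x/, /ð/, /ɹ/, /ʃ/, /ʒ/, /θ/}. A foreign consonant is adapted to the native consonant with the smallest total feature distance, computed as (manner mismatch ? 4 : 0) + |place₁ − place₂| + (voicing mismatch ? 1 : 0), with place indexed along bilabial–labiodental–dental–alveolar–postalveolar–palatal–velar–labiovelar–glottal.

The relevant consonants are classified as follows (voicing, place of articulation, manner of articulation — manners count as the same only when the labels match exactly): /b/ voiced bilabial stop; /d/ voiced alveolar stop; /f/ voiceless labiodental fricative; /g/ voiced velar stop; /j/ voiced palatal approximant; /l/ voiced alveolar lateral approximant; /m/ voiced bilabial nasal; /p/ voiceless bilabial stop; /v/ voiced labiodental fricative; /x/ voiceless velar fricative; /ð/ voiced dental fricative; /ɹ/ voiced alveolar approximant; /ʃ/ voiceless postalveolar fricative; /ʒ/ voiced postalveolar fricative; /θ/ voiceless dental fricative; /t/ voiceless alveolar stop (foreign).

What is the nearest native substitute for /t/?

/d/ is closest: same manner (stop), place distance 0 (alveolar→alveolar), voicing differs (+1); total 1. Next closest is /p/ at distance 3.

d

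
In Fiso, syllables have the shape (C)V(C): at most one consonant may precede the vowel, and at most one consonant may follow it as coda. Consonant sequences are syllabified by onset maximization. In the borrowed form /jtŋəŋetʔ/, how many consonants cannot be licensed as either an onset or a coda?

The consonants /j/, /t/, /ʔ/ cannot be parsed into a legal (C)V(C) syllable (at most one coda consonant is licensed; onsets are limited to one consonant).

3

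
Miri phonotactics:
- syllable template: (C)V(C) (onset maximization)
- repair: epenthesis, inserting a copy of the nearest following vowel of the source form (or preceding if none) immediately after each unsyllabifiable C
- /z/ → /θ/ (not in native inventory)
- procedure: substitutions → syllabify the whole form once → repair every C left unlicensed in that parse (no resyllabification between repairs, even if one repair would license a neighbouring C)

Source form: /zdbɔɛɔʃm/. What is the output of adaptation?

θɔdɔbɔɛɔʃmɔ

Substitution: /z/ → /θ/, giving /θdbɔɛɔʃm/.
The consonants /θ/, /d/, /m/ cannot be parsed into a legal (C)V(C) syllable (at most one coda consonant is licensed; onsets are limited to one consonant).
Epenthesis after each stranded consonant: /θ/ → /θɔ/, /d/ → /dɔ/, /m/ → /mɔ/.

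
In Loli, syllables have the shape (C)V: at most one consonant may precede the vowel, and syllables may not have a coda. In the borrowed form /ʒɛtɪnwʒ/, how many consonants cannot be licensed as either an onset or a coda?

Syllabifying with onset maximization leaves /n/, /w/, /ʒ/ stranded (no codas are permitted; onsets are limited to one consonant).

3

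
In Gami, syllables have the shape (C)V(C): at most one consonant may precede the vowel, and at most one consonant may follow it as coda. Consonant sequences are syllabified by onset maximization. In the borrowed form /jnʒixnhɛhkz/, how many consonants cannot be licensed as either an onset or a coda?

5

Under (C)V(C), the unsyllabifiable consonants are /j/, /n/, /n/, /k/, /z/ (at most one coda consonant is licensed; onsets are limited to one consonant).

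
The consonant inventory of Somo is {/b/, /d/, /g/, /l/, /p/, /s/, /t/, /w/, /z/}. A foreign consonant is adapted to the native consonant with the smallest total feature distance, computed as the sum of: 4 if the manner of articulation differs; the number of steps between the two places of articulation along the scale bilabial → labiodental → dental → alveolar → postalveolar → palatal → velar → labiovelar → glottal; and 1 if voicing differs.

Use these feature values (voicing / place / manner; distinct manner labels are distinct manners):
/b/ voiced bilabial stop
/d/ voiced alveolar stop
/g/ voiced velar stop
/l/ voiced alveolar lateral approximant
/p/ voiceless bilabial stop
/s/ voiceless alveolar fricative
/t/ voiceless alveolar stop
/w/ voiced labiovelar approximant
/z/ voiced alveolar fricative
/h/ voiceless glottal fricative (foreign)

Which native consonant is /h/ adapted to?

s

/s/ is closest: same manner (fricative), place distance 5 (glottal→alveolar), same voicing; total 5. Next closest is /w/ at distance 6.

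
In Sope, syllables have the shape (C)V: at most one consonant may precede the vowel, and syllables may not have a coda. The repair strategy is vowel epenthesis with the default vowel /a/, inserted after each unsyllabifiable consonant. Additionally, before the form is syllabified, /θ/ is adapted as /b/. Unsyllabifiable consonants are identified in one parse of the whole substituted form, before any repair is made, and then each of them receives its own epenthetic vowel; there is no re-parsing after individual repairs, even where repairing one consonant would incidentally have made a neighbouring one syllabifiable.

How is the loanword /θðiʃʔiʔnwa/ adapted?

baðiʃaʔiʔanawa

Substitution: /θ/ → /b/, giving /bðiʃʔiʔnwa/.
Under (C)V, the unsyllabifiable consonants are /b/, /ʃ/, /ʔ/, /n/ (no codas are permitted; onsets are limited to one consonant).
Epenthesis after each stranded consonant: /b/ → /ba/, /ʃ/ → /ʃa/, /ʔ/ → /ʔa/, /n/ → /na/.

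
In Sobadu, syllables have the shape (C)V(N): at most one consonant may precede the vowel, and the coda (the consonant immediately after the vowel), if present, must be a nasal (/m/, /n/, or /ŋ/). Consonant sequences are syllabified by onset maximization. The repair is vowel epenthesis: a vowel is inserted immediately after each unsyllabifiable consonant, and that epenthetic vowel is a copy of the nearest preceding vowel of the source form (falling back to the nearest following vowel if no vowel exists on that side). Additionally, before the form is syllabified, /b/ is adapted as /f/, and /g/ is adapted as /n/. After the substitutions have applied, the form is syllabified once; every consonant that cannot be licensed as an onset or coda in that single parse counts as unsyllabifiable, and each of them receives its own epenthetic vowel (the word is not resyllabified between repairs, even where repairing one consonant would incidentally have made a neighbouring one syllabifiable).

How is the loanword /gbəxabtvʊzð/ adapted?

nəfəxafatavʊzʊðʊ

Substitution: /g/ → /n/, /b/ → /f/, giving /nfəxaftvʊzð/.
Syllabifying with onset maximization leaves /n/, /f/, /t/, /z/, /ð/ stranded (only a nasal (/m/, /n/, or /ŋ/) is licensed in coda position; onsets are limited to one consonant).
Epenthesis after each stranded consonant: /n/ → /nə/, /f/ → /fa/, /t/ → /ta/, /z/ → /zʊ/, /ð/ → /ðʊ/.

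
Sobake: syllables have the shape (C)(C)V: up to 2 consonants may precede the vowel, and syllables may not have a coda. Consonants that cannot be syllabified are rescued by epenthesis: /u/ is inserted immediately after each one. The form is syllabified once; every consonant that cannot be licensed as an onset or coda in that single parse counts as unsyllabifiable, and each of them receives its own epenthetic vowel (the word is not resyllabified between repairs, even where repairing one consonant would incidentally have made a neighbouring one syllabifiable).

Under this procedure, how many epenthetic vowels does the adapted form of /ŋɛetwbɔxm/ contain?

The unsyllabifiable consonants are /t/, /x/, /m/; each receives one epenthetic vowel.

3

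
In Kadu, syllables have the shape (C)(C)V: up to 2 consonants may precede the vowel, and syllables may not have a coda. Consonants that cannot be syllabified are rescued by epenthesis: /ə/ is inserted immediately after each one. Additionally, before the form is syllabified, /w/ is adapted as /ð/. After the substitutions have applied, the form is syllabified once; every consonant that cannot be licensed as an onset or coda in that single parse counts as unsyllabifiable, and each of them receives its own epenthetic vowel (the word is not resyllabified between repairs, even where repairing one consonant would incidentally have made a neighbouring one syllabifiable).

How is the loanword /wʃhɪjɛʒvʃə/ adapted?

Substitution: /w/ → /ð/, giving /ðʃhɪjɛʒvʃə/.
Under (C)(C)V, the unsyllabifiable consonants are /ð/, /ʒ/ (no codas are permitted; onsets may contain at most 2 consonants).
Inserting the epenthetic vowel yields /ð/ → /ðə/, /ʒ/ → /ʒə/.

ðəʃhɪjɛʒəvʃə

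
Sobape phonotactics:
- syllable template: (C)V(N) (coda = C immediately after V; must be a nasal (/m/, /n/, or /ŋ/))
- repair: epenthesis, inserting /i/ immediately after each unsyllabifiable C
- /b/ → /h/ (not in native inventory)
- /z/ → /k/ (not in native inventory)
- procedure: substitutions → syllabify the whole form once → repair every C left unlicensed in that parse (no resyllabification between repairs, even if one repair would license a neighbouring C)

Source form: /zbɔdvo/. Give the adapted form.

kihɔdivo

Substitution: /z/ → /k/, /b/ → /h/, giving /khɔdvo/.
Syllabifying with onset maximization leaves /k/, /d/ stranded (only a nasal (/m/, /n/, or /ŋ/) is licensed in coda position; onsets are limited to one consonant).
Each unlicensed consonant becomes the onset of a new syllable: /k/ → /ki/, /d/ → /di/.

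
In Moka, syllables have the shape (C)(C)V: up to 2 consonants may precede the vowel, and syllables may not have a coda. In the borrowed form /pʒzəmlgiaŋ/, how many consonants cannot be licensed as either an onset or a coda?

Under (C)(C)V, the unsyllabifiable consonants are /p/, /m/, /ŋ/ (no codas are permitted; onsets may contain at most 2 consonants).

3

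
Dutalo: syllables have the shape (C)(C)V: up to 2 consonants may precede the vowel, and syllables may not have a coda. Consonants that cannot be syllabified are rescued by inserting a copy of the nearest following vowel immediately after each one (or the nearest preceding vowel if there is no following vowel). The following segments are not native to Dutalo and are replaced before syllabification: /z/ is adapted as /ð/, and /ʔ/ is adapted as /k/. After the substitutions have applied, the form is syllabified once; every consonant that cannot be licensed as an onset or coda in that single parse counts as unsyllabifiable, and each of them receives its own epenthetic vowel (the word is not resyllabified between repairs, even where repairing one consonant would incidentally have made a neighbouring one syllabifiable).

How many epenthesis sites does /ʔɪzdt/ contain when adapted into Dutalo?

After substitution the input is /kɪðdt/.
The unsyllabifiable consonants are /ð/, /d/, /t/; each receives one epenthetic vowel.

3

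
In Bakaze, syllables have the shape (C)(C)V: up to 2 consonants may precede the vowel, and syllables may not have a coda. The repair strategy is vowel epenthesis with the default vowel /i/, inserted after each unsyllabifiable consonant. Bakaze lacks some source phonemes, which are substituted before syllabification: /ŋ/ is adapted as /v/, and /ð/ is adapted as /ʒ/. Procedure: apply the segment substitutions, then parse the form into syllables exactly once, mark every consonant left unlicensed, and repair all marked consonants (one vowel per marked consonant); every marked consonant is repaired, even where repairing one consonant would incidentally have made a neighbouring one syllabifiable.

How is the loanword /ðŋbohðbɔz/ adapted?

ʒivbohiʒbɔzi

Substitution: /ð/ → /ʒ/, /ŋ/ → /v/, giving /ʒvbohʒbɔz/.
Under (C)(C)V, the unsyllabifiable consonants are /ʒ/, /h/, /z/ (no codas are permitted; onsets may contain at most 2 consonants).
Each unlicensed consonant becomes the onset of a new syllable: /ʒ/ → /ʒi/, /h/ → /hi/, /z/ → /zi/.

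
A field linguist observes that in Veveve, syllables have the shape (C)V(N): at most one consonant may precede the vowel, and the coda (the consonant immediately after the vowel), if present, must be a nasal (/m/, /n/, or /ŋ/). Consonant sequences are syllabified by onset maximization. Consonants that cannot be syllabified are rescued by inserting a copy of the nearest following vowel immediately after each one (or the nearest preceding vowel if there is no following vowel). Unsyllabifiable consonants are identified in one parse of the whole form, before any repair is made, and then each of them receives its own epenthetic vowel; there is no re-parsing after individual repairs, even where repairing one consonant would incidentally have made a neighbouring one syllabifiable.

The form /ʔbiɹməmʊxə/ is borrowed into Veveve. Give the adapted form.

The consonants /ʔ/, /ɹ/ cannot be parsed into a legal (C)V(N) syllable (only a nasal (/m/, /n/, or /ŋ/) is licensed in coda position; onsets are limited to one consonant).
Inserting the epenthetic vowel yields /ʔ/ → /ʔi/, /ɹ/ → /ɹə/.

ʔibiɹəməmʊxə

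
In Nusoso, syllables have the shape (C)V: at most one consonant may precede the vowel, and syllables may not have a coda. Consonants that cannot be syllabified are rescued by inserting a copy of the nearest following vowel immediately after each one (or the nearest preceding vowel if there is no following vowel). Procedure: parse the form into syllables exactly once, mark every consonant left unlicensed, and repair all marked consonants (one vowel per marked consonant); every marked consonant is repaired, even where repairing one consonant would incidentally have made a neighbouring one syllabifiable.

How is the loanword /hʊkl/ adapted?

hʊkʊlʊ

Syllabifying with onset maximization leaves /k/, /l/ stranded (no codas are permitted; onsets are limited to one consonant).
Inserting the epenthetic vowel yields /k/ → /kʊ/, /l/ → /lʊ/.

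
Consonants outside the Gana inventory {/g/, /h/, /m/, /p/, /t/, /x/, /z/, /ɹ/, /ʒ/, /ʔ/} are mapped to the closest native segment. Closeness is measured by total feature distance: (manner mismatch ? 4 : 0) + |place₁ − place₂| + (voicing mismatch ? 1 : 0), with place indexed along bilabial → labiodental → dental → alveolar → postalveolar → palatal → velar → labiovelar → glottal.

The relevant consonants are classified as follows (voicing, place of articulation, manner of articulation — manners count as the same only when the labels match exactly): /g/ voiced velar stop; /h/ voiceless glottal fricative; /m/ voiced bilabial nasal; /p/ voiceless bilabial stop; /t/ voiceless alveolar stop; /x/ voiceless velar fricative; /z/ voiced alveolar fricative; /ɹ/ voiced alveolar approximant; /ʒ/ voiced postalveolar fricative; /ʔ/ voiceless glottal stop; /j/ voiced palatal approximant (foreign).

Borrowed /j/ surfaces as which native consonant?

/ɹ/ is closest: same manner (approximant), place distance 2 (palatal→alveolar), same voicing; total 2. Next closest is /g/ at distance 5.

ɹ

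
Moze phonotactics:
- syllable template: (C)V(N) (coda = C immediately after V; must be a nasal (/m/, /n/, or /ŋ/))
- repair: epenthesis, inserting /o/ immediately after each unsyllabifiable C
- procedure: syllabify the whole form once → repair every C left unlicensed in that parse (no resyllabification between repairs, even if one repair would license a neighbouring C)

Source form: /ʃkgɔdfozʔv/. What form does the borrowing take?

ʃokogɔdofozoʔovo

Syllabifying with onset maximization leaves /ʃ/, /k/, /d/, /z/, /ʔ/, /v/ stranded (only a nasal (/m/, /n/, or /ŋ/) is licensed in coda position; onsets are limited to one consonant).
Inserting the epenthetic vowel yields /ʃ/ → /ʃo/, /k/ → /ko/, /d/ → /do/, /z/ → /zo/, /ʔ/ → /ʔo/, /v/ → /vo/.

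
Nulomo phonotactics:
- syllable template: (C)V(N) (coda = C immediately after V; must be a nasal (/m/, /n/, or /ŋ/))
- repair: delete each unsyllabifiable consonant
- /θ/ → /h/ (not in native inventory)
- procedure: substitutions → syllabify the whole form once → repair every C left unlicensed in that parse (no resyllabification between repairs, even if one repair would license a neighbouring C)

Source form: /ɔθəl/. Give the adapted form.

ɔhə

Substitution: /θ/ → /h/, giving /ɔhəl/.
Under (C)V(N), the unsyllabifiable consonants are /l/ (only a nasal (/m/, /n/, or /ŋ/) is licensed in coda position; onsets are limited to one consonant).
Deletion applies to /l/.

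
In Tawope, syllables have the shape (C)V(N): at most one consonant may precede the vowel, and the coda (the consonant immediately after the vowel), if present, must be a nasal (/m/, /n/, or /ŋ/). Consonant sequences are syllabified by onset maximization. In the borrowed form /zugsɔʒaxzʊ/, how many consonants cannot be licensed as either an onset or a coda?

2

The consonants /g/, /x/ cannot be parsed into a legal (C)V(N) syllable (only a nasal (/m/, /n/, or /ŋ/) is licensed in coda position; onsets are limited to one consonant).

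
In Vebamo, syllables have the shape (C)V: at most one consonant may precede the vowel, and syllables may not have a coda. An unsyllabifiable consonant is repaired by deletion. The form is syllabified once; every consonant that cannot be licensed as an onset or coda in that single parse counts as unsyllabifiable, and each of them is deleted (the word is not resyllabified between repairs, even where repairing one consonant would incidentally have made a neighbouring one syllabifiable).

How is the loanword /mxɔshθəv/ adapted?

xɔθə

The consonants /m/, /s/, /h/, /v/ cannot be parsed into a legal (C)V syllable (no codas are permitted; onsets are limited to one consonant).
Each unlicensed consonant is deleted: /m/, /s/, /h/, /v/.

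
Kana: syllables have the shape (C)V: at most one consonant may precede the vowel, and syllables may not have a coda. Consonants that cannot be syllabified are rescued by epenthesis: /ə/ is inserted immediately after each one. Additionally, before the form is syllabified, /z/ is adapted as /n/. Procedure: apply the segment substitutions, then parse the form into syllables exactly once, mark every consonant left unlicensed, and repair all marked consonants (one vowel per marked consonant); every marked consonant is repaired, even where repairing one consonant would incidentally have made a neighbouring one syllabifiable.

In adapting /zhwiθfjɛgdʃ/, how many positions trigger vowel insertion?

After substitution the input is /nhwiθfjɛgdʃ/.
The unsyllabifiable consonants are /n/, /h/, /θ/, /f/, /g/, /d/, /ʃ/; each receives one epenthetic vowel.

7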